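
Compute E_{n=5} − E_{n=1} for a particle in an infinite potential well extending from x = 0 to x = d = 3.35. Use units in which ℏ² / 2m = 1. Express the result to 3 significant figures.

ΔE = 21.1

E_n = n²π²ℏ²/(2md²), so ΔE = (5² − 1²) π²ℏ²/(2md²).
ΔE = 24 × π² / (2 × 0.5 × 3.35²) = 21.11.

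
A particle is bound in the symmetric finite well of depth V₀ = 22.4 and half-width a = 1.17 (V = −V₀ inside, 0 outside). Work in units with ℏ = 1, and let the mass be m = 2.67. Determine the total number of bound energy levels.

Define the well-strength parameter z₀ = (a/ℏ)√(2mV₀) = 1.17 × √(2·2.67·22.4) = 12.80.
A new bound state (alternating even/odd) appears each time z₀ passes a multiple of π/2, so N = ⌊2z₀/π⌋ + 1 = ⌊8.146⌋ + 1 = 9.

N = 9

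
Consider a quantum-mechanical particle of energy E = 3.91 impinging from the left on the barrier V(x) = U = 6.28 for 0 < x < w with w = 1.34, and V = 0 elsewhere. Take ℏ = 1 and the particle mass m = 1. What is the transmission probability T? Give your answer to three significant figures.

E < U: inside the barrier ψ ∝ e^{±κx} with κ = √(2m(U − E))/ℏ = 2.177.
κw = 2.917, sinh(κw) = 9.219.
The exact tunnelling result is T⁻¹ = 1 + U² sinh²(κw) / [4E(U − E)] = 91.44, so T = 0.0109.

T = 0.0109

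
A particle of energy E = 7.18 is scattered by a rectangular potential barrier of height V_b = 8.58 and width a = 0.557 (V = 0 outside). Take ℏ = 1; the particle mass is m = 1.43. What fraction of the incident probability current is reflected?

R = 0.772

Since E < V_b the interior solution is evanescent with decay constant κ = √(2m(V_b − E))/ℏ = 2.001.
κa = 1.115, sinh(κa) = 1.360.
Matching ψ, ψ′ at both faces gives T = [1 + V_b² sinh²(κa) / (4E(V_b − E))]⁻¹ = 1/4.387 = 0.228.
R = 1 − T = 0.772.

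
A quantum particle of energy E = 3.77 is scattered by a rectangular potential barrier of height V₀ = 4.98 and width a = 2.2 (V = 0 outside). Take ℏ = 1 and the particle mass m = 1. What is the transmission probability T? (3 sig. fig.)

T = 0.00313

Since E < V₀ the interior solution is evanescent with decay constant κ = √(2m(V₀ − E))/ℏ = 1.556.
κa = 3.422, sinh(κa) = 15.31.
The exact tunnelling result is T⁻¹ = 1 + V₀² sinh²(κa) / [4E(V₀ − E)] = 319.4, so T = 0.00313.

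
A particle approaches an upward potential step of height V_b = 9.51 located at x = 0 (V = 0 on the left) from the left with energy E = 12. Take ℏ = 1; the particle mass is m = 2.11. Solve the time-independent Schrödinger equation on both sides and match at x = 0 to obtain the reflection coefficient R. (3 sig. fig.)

R = 0.140

On each side the TISE gives plane waves with k = √(2m(E − V))/ℏ: k₁ = √(2·2.11·12) = 7.116, k₂ = √(2·2.11·2.49) = 3.242.
Matching ψ and ψ′ at x = 0 gives r = (k₁ − k₂)/(k₁ + k₂), so R = r² = 0.1399 and T = 1 − R = 0.8601.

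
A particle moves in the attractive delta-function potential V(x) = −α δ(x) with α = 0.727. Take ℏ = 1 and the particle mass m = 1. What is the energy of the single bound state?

For x ≠ 0 the bound state is ψ ∝ e^{−κ|x|}; integrating the TISE across the delta gives the cusp condition 2κ = 2mα/ℏ², so κ = 0.7270.
Then E = −ℏ²κ²/(2m) = −mα²/(2ℏ²) = -0.2643.

E = -0.264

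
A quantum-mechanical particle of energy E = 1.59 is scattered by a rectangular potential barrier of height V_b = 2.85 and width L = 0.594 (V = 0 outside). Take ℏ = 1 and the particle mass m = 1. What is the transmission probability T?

T = 0.454

Since E < V_b the interior solution is evanescent with decay constant κ = √(2m(V_b − E))/ℏ = 1.587.
κL = 0.9429, sinh(κL) = 1.089.
Matching ψ, ψ′ at both faces gives T = [1 + V_b² sinh²(κL) / (4E(V_b − E))]⁻¹ = 1/2.202 = 0.454.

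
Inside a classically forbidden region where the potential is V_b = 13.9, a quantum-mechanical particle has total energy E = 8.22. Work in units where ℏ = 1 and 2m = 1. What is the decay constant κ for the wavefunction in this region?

Since E < V_b the TISE in this region is ψ'' = κ²ψ with κ = √(2m(V_b − E))/ℏ.
κ = √(2 × 0.5 × 5.68) = 2.383.

κ = 2.38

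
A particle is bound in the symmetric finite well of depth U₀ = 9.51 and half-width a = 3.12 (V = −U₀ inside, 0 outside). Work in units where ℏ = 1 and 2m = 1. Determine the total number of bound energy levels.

N = 7

Define the well-strength parameter z₀ = (a/ℏ)√(2mU₀) = 3.12 × √(2·0.5·9.51) = 9.622.
The even/odd transcendental equations gain one root per π/2 in z₀, giving N = 1 + ⌊2z₀/π⌋ = 1 + ⌊6.125⌋ = 7.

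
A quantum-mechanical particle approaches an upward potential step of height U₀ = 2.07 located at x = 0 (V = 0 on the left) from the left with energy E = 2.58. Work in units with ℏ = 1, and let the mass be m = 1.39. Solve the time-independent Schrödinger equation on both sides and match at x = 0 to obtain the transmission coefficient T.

T = 0.852

On each side the TISE gives plane waves with k = √(2m(E − V))/ℏ: k₁ = √(2·1.39·2.58) = 2.678, k₂ = √(2·1.39·0.51) = 1.191.
Matching ψ and ψ′ at x = 0 gives r = (k₁ − k₂)/(k₁ + k₂), so R = r² = 0.1478 and T = 1 − R = 0.8522.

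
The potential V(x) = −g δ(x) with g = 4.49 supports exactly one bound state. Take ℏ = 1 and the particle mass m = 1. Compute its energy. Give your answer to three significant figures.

E = -10.1

The bound state is ψ(x) = √κ e^{−κ|x|}. The derivative jump ψ'(0⁺) − ψ'(0⁻) = −(2mg/ℏ²)ψ(0) fixes κ = mg/ℏ² = 4.490.
Then E = −ℏ²κ²/(2m) = −mg²/(2ℏ²) = -10.08.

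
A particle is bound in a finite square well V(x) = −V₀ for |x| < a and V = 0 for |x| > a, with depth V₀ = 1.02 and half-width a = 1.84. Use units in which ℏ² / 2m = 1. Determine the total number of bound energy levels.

N = 2

The dimensionless depth is z₀ = a√(2mV₀)/ℏ = 1.84 × √(1.020) = 1.858.
The even/odd transcendental equations gain one root per π/2 in z₀, giving N = 1 + ⌊2z₀/π⌋ = 1 + ⌊1.183⌋ = 2.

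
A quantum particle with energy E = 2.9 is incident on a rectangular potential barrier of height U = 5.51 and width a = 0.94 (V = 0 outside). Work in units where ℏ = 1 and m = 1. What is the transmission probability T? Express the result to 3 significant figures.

T = 0.0529

E < U: inside the barrier ψ ∝ e^{±κx} with κ = √(2m(U − E))/ℏ = 2.285.
κa = 2.148, sinh(κa) = 4.224.
Matching ψ, ψ′ at both faces gives T = [1 + U² sinh²(κa) / (4E(U − E))]⁻¹ = 1/18.89 = 0.0529.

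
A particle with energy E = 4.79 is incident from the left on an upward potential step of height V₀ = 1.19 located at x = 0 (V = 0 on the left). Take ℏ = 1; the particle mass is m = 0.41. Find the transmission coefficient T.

The wavenumbers are k₁ = √(2mE)/ℏ = 1.982 on the left and k₂ = √(2m(E − V₀))/ℏ = 1.718 on the right.
Continuity of ψ and ψ′ at the step yields the reflection amplitude r = (k₁ − k₂)/(k₁ + k₂) = 0.07128; thus R = |r|² = 0.005081, T = 0.9949.

T = 0.995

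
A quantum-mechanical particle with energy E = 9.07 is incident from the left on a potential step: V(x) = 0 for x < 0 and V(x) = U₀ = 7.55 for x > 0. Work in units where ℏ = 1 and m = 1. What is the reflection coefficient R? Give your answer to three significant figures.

The wavenumbers are k₁ = √(2mE)/ℏ = 4.259 on the left and k₂ = √(2m(E − U₀))/ℏ = 1.744 on the right.
Continuity of ψ and ψ′ at the step yields the reflection amplitude r = (k₁ − k₂)/(k₁ + k₂) = 0.4191; thus R = |r|² = 0.1756, T = 0.8244.

R = 0.176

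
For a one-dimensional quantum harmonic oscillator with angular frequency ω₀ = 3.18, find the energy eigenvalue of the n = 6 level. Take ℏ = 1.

Using E_n = (n + ½)ℏω₀: E_6 = 6.5 × 3.18 = 20.67.

E = 20.7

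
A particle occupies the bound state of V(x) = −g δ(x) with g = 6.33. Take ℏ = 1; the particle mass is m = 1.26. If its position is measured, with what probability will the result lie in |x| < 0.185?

The normalised bound state is ψ = √κ e^{−κ|x|} with κ = mg/ℏ² = 7.976.
P(|x| < d) = ∫_{−d}^{d} κ e^{−2κ|x|} dx = 1 − e^{−2κd} = 1 − e^{−2.951} = 0.9477.

P = 0.948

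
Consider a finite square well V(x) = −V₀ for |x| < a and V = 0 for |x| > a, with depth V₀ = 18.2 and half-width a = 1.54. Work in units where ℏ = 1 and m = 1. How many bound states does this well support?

N = 6

The dimensionless depth is z₀ = a√(2mV₀)/ℏ = 1.54 × √(36.40) = 9.291.
The even/odd transcendental equations gain one root per π/2 in z₀, giving N = 1 + ⌊2z₀/π⌋ = 1 + ⌊5.915⌋ = 6.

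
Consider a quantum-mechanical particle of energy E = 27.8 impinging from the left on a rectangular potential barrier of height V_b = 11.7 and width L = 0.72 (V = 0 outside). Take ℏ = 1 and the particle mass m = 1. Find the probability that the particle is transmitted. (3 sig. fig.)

T = 0.952

Above the barrier the interior wavenumber is k₂ = √(2m(E − V_b))/ℏ = 5.675, giving phase k₂L = 4.086.
T = [1 + V_b² sin²(k₂L) / (4E(E − V_b))]⁻¹ = 1/1.050 = 0.952.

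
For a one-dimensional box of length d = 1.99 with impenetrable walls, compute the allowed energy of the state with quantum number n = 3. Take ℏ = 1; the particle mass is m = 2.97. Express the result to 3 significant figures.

Requiring ψ(0) = ψ(d) = 0 quantises k = nπ/d, hence E_n = ℏ²k²/2m = n²π²ℏ²/(2md²).
E_3 = 3² × π² / (2 × 2.97 × 1.99²) = 3.776.

E = 3.78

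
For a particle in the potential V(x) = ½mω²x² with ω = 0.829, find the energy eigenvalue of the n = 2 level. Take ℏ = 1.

E = 2.07

Using E_n = (n + ½)ℏω: E_2 = 2.5 × 0.829 = 2.073.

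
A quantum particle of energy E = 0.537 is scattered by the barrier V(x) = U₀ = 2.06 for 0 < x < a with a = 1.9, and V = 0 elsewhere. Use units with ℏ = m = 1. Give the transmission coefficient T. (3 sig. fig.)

T = 0.00406

E < U₀: inside the barrier ψ ∝ e^{±κx} with κ = √(2m(U₀ − E))/ℏ = 1.745.
κa = 3.316, sinh(κa) = 13.76.
The exact tunnelling result is T⁻¹ = 1 + U₀² sinh²(κa) / [4E(U₀ − E)] = 246.5, so T = 0.00406.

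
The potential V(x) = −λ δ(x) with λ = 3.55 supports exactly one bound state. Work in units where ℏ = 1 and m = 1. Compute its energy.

For x ≠ 0 the bound state is ψ ∝ e^{−κ|x|}; integrating the TISE across the delta gives the cusp condition 2κ = 2mλ/ℏ², so κ = 3.550.
Then E = −ℏ²κ²/(2m) = −mλ²/(2ℏ²) = -6.301.

E = -6.30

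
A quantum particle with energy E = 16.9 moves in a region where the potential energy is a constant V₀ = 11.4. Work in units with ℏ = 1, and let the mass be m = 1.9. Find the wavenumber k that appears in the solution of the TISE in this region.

k = 4.57

With E > V₀ the solution is oscillatory, ψ ∝ e^{±ikx} with k = √(2m(E − V₀))/ℏ.
k = √(2 × 1.9 × 5.5) = 4.572.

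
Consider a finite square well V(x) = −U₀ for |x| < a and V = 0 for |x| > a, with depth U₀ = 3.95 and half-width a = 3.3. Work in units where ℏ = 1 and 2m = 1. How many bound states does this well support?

N = 5

Define the well-strength parameter z₀ = (a/ℏ)√(2mU₀) = 3.3 × √(2·0.5·3.95) = 6.559.
The even/odd transcendental equations gain one root per π/2 in z₀, giving N = 1 + ⌊2z₀/π⌋ = 1 + ⌊4.175⌋ = 5.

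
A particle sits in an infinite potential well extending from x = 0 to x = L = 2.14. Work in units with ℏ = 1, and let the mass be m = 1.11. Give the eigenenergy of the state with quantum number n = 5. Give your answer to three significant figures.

Requiring ψ(0) = ψ(L) = 0 quantises k = nπ/L, hence E_n = ℏ²k²/2m = n²π²ℏ²/(2mL²).
E_5 = 5² × π² / (2 × 1.11 × 2.14²) = 24.27.

E = 24.3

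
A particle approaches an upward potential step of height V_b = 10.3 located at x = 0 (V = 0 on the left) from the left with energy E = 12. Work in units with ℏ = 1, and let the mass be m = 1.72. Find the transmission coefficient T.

T = 0.795

On each side the TISE gives plane waves with k = √(2m(E − V))/ℏ: k₁ = √(2·1.72·12) = 6.425, k₂ = √(2·1.72·1.7) = 2.418.
Continuity of ψ and ψ′ at the step yields the reflection amplitude r = (k₁ − k₂)/(k₁ + k₂) = 0.4531; thus R = |r|² = 0.2053, T = 0.7947.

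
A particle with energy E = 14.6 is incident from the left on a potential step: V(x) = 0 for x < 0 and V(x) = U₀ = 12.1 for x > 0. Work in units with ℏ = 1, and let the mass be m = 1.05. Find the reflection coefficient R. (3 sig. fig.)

R = 0.172

The wavenumbers are k₁ = √(2mE)/ℏ = 5.537 on the left and k₂ = √(2m(E − U₀))/ℏ = 2.291 on the right.
Continuity of ψ and ψ′ at the step yields the reflection amplitude r = (k₁ − k₂)/(k₁ + k₂) = 0.4146; thus R = |r|² = 0.1719, T = 0.8281.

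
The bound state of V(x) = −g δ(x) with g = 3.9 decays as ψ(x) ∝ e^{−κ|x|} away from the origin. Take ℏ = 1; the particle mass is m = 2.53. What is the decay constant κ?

Integrating the TISE across x = 0 gives the cusp condition ψ'(0⁺) − ψ'(0⁻) = −(2mg/ℏ²)ψ(0).
With ψ ∝ e^{−κ|x|} this yields −2κ = −2mg/ℏ², so κ = mg/ℏ² = 9.867.

κ = 9.87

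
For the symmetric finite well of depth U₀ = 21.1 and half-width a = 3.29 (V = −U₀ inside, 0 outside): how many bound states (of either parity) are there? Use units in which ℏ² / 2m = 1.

The dimensionless depth is z₀ = a√(2mU₀)/ℏ = 3.29 × √(21.10) = 15.11.
A new bound state (alternating even/odd) appears each time z₀ passes a multiple of π/2, so N = ⌊2z₀/π⌋ + 1 = ⌊9.621⌋ + 1 = 10.

N = 10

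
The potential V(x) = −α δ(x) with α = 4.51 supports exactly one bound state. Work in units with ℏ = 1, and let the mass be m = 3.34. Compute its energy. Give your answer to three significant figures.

The bound state is ψ(x) = √κ e^{−κ|x|}. The derivative jump ψ'(0⁺) − ψ'(0⁻) = −(2mα/ℏ²)ψ(0) fixes κ = mα/ℏ² = 15.06.
Then E = −ℏ²κ²/(2m) = −mα²/(2ℏ²) = -33.97.

E = -34.0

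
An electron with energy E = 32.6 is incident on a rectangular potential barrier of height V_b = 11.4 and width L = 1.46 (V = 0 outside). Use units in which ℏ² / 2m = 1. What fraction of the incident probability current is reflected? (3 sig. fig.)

E > V_b: inside the barrier k₂ = √(2m(E − V_b))/ℏ = 4.604, k₂L = 6.722.
T = [1 + V_b² sin²(k₂L) / (4E(E − V_b))]⁻¹ = 1/1.008 = 0.992.
R = 1 − T = 0.00843.

R = 0.00843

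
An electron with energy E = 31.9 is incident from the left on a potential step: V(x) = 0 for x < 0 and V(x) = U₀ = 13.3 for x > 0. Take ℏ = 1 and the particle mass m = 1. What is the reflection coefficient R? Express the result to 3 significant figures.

R = 0.0180

On each side the TISE gives plane waves with k = √(2m(E − V))/ℏ: k₁ = √(2·1·31.9) = 7.987, k₂ = √(2·1·18.6) = 6.099.
Matching ψ and ψ′ at x = 0 gives r = (k₁ − k₂)/(k₁ + k₂), so R = r² = 0.01797 and T = 1 − R = 0.9820.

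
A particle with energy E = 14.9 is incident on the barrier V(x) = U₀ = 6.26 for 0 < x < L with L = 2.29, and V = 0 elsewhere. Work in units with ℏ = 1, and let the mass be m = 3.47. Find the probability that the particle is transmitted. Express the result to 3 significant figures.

T = 0.942

Above the barrier the interior wavenumber is k₂ = √(2m(E − U₀))/ℏ = 7.743, giving phase k₂L = 17.73.
T = [1 + U₀² sin²(k₂L) / (4E(E − U₀))]⁻¹ = 1/1.061 = 0.942.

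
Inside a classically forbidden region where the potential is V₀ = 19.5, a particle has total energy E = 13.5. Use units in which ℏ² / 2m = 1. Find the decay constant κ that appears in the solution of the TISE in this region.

κ = 2.45

Since E < V₀ the TISE in this region is ψ'' = κ²ψ with κ = √(2m(V₀ − E))/ℏ.
κ = √(2 × 0.5 × 6) = 2.449.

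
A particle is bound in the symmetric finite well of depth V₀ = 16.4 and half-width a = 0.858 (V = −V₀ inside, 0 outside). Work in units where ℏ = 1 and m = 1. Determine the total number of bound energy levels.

N = 4

The dimensionless depth is z₀ = a√(2mV₀)/ℏ = 0.858 × √(32.80) = 4.914.
A new bound state (alternating even/odd) appears each time z₀ passes a multiple of π/2, so N = ⌊2z₀/π⌋ + 1 = ⌊3.128⌋ + 1 = 4.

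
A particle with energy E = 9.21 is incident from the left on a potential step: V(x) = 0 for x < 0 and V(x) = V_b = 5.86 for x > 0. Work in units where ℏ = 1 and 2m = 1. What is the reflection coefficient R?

On each side the TISE gives plane waves with k = √(2m(E − V))/ℏ: k₁ = √(2·½·9.21) = 3.035, k₂ = √(2·½·3.35) = 1.830.
Matching ψ and ψ′ at x = 0 gives r = (k₁ − k₂)/(k₁ + k₂), so R = r² = 0.06130 and T = 1 − R = 0.9387.

R = 0.0613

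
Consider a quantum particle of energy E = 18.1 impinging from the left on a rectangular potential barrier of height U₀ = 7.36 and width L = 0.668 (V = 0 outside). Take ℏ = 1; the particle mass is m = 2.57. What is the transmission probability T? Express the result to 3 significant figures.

E > U₀: inside the barrier k₂ = √(2m(E − U₀))/ℏ = 7.430, k₂L = 4.963.
Matching at both interfaces gives T⁻¹ = 1 + U₀² sin²(k₂L) / [4E(E − U₀)] = 1.065, hence T = 0.939.

T = 0.939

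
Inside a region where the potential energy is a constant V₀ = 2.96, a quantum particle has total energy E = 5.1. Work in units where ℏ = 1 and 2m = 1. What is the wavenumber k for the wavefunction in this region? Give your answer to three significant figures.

k = 1.46

With E > V₀ the solution is oscillatory, ψ ∝ e^{±ikx} with k = √(2m(E − V₀))/ℏ.
k = √(2 × 0.5 × 2.14) = 1.463.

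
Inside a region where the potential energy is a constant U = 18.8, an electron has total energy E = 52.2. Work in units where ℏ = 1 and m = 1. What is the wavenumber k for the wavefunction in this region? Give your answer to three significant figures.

k = 8.17

With E > U the solution is oscillatory, ψ ∝ e^{±ikx} with k = √(2m(E − U))/ℏ.
k = √(2 × 1 × 33.4) = 8.173.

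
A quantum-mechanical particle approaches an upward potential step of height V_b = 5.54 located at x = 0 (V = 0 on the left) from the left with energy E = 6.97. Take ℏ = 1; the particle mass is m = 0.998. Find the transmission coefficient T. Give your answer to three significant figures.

T = 0.858

On each side the TISE gives plane waves with k = √(2m(E − V))/ℏ: k₁ = √(2·0.998·6.97) = 3.730, k₂ = √(2·0.998·1.43) = 1.689.
Continuity of ψ and ψ′ at the step yields the reflection amplitude r = (k₁ − k₂)/(k₁ + k₂) = 0.3765; thus R = |r|² = 0.1418, T = 0.8582.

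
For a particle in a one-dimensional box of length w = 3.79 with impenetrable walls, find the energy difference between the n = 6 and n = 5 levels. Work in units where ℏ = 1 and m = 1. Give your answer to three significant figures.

ΔE = 3.78

E_n = n²π²ℏ²/(2mw²), so ΔE = (6² − 5²) π²ℏ²/(2mw²).
ΔE = 11 × π² / (2 × 1 × 3.79²) = 3.779.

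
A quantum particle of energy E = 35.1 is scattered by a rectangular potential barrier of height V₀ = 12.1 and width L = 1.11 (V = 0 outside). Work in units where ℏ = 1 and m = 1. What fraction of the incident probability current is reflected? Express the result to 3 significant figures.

Above the barrier the interior wavenumber is k₂ = √(2m(E − V₀))/ℏ = 6.782, giving phase k₂L = 7.528.
Matching at both interfaces gives T⁻¹ = 1 + V₀² sin²(k₂L) / [4E(E − V₀)] = 1.041, hence T = 0.961.
R = 1 − T = 0.0391.

R = 0.0391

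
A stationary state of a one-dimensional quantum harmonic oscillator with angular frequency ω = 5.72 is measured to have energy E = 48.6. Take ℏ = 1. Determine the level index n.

E_n = ℏω(n + ½) ⇒ n = E/(ℏω) − ½ = 48.6/5.72 − 0.5 = 7.997 → n = 8.

n = 8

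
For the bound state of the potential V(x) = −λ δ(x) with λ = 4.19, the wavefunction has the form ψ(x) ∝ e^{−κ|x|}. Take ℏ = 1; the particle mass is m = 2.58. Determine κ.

κ = 10.8

Integrating the TISE across x = 0 gives the cusp condition ψ'(0⁺) − ψ'(0⁻) = −(2mλ/ℏ²)ψ(0).
With ψ ∝ e^{−κ|x|} this yields −2κ = −2mλ/ℏ², so κ = mλ/ℏ² = 10.81.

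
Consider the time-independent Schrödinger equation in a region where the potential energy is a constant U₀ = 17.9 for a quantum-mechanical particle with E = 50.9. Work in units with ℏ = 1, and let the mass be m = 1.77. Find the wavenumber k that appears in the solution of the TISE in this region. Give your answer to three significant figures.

With E > U₀ the solution is oscillatory, ψ ∝ e^{±ikx} with k = √(2m(E − U₀))/ℏ.
k = √(2 × 1.77 × 33) = 10.81.

k = 10.8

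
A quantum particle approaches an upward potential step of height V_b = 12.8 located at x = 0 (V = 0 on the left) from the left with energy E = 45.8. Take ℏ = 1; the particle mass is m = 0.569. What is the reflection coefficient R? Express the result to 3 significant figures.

On each side the TISE gives plane waves with k = √(2m(E − V))/ℏ: k₁ = √(2·0.569·45.8) = 7.219, k₂ = √(2·0.569·33) = 6.128.
Continuity of ψ and ψ′ at the step yields the reflection amplitude r = (k₁ − k₂)/(k₁ + k₂) = 0.08176; thus R = |r|² = 0.006685, T = 0.9933.

R = 0.00668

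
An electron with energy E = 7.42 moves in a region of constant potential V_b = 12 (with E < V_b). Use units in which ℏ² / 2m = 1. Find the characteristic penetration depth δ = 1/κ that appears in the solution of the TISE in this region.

Since E < V_b the TISE in this region is ψ'' = κ²ψ with κ = √(2m(V_b − E))/ℏ.
κ = √(2 × 0.5 × 4.58) = 2.140. The penetration depth is δ = 1/κ = 0.467.

δ = 0.467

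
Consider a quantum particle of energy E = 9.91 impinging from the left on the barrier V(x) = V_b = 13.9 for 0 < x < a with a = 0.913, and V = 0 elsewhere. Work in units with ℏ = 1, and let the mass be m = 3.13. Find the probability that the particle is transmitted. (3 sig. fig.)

Since E < V_b the interior solution is evanescent with decay constant κ = √(2m(V_b − E))/ℏ = 4.998.
κa = 4.563, sinh(κa) = 47.93.
Matching ψ, ψ′ at both faces gives T = [1 + V_b² sinh²(κa) / (4E(V_b − E))]⁻¹ = 1/2807 = 0.000356.

T = 0.000356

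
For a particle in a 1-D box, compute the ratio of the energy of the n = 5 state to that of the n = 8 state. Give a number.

0.390625

Since E_n ∝ n², the ratio is (5/8)² = 0.390625.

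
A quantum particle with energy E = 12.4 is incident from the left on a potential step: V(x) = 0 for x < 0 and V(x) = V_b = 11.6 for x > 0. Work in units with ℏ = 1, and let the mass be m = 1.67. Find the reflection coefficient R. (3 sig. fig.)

The wavenumbers are k₁ = √(2mE)/ℏ = 6.436 on the left and k₂ = √(2m(E − V_b))/ℏ = 1.635 on the right.
Matching ψ and ψ′ at x = 0 gives r = (k₁ − k₂)/(k₁ + k₂), so R = r² = 0.3539 and T = 1 − R = 0.6461.

R = 0.354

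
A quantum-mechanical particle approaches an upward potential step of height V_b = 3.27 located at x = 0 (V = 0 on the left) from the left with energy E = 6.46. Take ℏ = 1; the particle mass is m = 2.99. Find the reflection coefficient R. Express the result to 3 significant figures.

R = 0.0305

On each side the TISE gives plane waves with k = √(2m(E − V))/ℏ: k₁ = √(2·2.99·6.46) = 6.215, k₂ = √(2·2.99·3.19) = 4.368.
Continuity of ψ and ψ′ at the step yields the reflection amplitude r = (k₁ − k₂)/(k₁ + k₂) = 0.1746; thus R = |r|² = 0.03048, T = 0.9695.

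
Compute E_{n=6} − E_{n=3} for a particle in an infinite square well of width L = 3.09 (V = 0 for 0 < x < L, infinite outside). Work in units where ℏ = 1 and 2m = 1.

E_n = n²π²ℏ²/(2mL²), so ΔE = (6² − 3²) π²ℏ²/(2mL²).
ΔE = 27 × π² / (2 × 0.5 × 3.09²) = 27.91.

ΔE = 27.9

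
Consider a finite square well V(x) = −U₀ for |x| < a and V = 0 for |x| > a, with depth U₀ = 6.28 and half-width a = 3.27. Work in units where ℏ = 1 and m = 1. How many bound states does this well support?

Define the well-strength parameter z₀ = (a/ℏ)√(2mU₀) = 3.27 × √(2·1·6.28) = 11.59.
The even/odd transcendental equations gain one root per π/2 in z₀, giving N = 1 + ⌊2z₀/π⌋ = 1 + ⌊7.378⌋ = 8.

N = 8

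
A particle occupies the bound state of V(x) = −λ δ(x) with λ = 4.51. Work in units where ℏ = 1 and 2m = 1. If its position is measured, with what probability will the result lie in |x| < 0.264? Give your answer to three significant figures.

The normalised bound state is ψ = √κ e^{−κ|x|} with κ = mλ/ℏ² = 2.255.
P(|x| < d) = ∫_{−d}^{d} κ e^{−2κ|x|} dx = 1 − e^{−2κd} = 1 − e^{−1.191} = 0.6960.

P = 0.696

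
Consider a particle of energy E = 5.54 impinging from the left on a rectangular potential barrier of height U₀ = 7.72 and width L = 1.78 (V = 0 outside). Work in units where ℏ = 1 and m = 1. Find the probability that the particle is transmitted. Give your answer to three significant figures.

T = 0.00192

E < U₀: inside the barrier ψ ∝ e^{±κx} with κ = √(2m(U₀ − E))/ℏ = 2.088.
κL = 3.717, sinh(κL) = 20.55.
The exact tunnelling result is T⁻¹ = 1 + U₀² sinh²(κL) / [4E(U₀ − E)] = 522.1, so T = 0.00192.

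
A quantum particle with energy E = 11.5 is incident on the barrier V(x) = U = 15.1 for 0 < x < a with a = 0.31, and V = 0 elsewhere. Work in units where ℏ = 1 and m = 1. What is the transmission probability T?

T = 0.456

Since E < U the interior solution is evanescent with decay constant κ = √(2m(U − E))/ℏ = 2.683.
κa = 0.8318, sinh(κa) = 0.9311.
Matching ψ, ψ′ at both faces gives T = [1 + U² sinh²(κa) / (4E(U − E))]⁻¹ = 1/2.194 = 0.456.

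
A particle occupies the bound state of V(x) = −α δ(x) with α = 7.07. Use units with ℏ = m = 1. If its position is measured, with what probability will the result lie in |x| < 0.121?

P = 0.819

The normalised bound state is ψ = √κ e^{−κ|x|} with κ = mα/ℏ² = 7.070.
P(|x| < d) = ∫_{−d}^{d} κ e^{−2κ|x|} dx = 1 − e^{−2κd} = 1 − e^{−1.711} = 0.8193.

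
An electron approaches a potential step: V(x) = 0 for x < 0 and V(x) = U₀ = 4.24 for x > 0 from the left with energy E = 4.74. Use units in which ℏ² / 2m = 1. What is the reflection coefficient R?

R = 0.260

The wavenumbers are k₁ = √(2mE)/ℏ = 2.177 on the left and k₂ = √(2m(E − U₀))/ℏ = 0.7071 on the right.
Continuity of ψ and ψ′ at the step yields the reflection amplitude r = (k₁ − k₂)/(k₁ + k₂) = 0.5097; thus R = |r|² = 0.2598, T = 0.7402.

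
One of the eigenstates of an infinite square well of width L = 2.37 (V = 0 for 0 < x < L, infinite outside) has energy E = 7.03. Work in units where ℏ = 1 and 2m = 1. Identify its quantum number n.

n = 2

From E_n = n²π²ℏ²/(2mL²) invert to n = √(2mL²E)/(πℏ).
n = (2.37/π) × √(2 × 0.5 × 7.03) = 2.000 → n = 2.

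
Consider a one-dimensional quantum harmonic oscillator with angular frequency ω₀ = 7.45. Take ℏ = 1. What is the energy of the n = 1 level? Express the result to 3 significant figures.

Using E_n = (n + ½)ℏω₀: E_1 = 1.5 × 7.45 = 11.18.

E = 11.2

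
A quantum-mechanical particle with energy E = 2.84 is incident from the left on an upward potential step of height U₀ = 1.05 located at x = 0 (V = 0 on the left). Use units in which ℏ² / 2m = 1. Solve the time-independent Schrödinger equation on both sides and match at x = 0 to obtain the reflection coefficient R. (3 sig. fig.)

The wavenumbers are k₁ = √(2mE)/ℏ = 1.685 on the left and k₂ = √(2m(E − U₀))/ℏ = 1.338 on the right.
Continuity of ψ and ψ′ at the step yields the reflection amplitude r = (k₁ − k₂)/(k₁ + k₂) = 0.1149; thus R = |r|² = 0.01320, T = 0.9868.

R = 0.0132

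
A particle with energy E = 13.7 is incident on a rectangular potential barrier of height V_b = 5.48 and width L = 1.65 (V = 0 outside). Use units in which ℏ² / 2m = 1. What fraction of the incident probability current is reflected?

Above the barrier the interior wavenumber is k₂ = √(2m(E − V_b))/ℏ = 2.867, giving phase k₂L = 4.731.
T = [1 + V_b² sin²(k₂L) / (4E(E − V_b))]⁻¹ = 1/1.067 = 0.938.
R = 1 − T = 0.0625.

R = 0.0625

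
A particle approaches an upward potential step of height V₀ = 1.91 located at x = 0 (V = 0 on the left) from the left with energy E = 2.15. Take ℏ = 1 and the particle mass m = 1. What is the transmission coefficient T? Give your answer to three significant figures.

T = 0.751

On each side the TISE gives plane waves with k = √(2m(E − V))/ℏ: k₁ = √(2·1·2.15) = 2.074, k₂ = √(2·1·0.24) = 0.6928.
Matching ψ and ψ′ at x = 0 gives r = (k₁ − k₂)/(k₁ + k₂), so R = r² = 0.2491 and T = 1 − R = 0.7509.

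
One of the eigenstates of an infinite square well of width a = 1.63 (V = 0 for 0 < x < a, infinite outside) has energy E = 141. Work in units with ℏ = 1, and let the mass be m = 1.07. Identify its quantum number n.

n = 9

For an infinite well E_n = n²π²ℏ²/(2ma²), so n = (a/πℏ)√(2mE).
n = (1.63/π) × √(2 × 1.07 × 141) = 9.013 → n = 9.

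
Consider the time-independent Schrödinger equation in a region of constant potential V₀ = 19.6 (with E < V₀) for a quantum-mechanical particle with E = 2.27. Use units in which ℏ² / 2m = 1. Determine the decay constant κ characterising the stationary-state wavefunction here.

Since E < V₀ the TISE in this region is ψ'' = κ²ψ with κ = √(2m(V₀ − E))/ℏ.
κ = √(2 × 0.5 × 17.33) = 4.163.

κ = 4.16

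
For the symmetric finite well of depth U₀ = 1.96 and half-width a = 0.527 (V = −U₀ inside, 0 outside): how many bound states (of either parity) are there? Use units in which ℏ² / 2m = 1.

Define the well-strength parameter z₀ = (a/ℏ)√(2mU₀) = 0.527 × √(2·0.5·1.96) = 0.7378.
A new bound state (alternating even/odd) appears each time z₀ passes a multiple of π/2, so N = ⌊2z₀/π⌋ + 1 = ⌊0.4697⌋ + 1 = 1.

N = 1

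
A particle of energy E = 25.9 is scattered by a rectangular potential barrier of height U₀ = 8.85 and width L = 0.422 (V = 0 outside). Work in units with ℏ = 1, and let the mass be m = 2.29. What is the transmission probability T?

T = 0.987

E > U₀: inside the barrier k₂ = √(2m(E − U₀))/ℏ = 8.837, k₂L = 3.729.
T = [1 + U₀² sin²(k₂L) / (4E(E − U₀))]⁻¹ = 1/1.014 = 0.987.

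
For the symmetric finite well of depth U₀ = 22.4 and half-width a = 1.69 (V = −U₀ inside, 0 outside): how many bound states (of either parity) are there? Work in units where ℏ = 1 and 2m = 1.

N = 6

The dimensionless depth is z₀ = a√(2mU₀)/ℏ = 1.69 × √(22.40) = 7.999.
A new bound state (alternating even/odd) appears each time z₀ passes a multiple of π/2, so N = ⌊2z₀/π⌋ + 1 = ⌊5.092⌋ + 1 = 6.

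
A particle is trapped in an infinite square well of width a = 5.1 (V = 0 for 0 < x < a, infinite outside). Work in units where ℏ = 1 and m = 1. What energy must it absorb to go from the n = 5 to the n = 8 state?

ΔE = 7.40

E_n = n²π²ℏ²/(2ma²), so ΔE = (8² − 5²) π²ℏ²/(2ma²).
ΔE = 39 × π² / (2 × 1 × 5.1²) = 7.399.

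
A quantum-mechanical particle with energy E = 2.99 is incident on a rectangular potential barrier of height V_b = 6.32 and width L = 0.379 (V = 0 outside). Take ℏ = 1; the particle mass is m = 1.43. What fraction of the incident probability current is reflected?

Since E < V_b the interior solution is evanescent with decay constant κ = √(2m(V_b − E))/ℏ = 3.086.
κL = 1.170, sinh(κL) = 1.455.
The exact tunnelling result is T⁻¹ = 1 + V_b² sinh²(κL) / [4E(V_b − E)] = 3.124, so T = 0.320.
R = 1 − T = 0.680.

R = 0.680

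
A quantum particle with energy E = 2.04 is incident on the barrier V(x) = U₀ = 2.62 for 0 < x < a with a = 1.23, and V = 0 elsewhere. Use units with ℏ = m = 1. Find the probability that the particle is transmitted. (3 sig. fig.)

T = 0.184

Since E < U₀ the interior solution is evanescent with decay constant κ = √(2m(U₀ − E))/ℏ = 1.077.
κa = 1.325, sinh(κa) = 1.748.
The exact tunnelling result is T⁻¹ = 1 + U₀² sinh²(κa) / [4E(U₀ − E)] = 5.430, so T = 0.184.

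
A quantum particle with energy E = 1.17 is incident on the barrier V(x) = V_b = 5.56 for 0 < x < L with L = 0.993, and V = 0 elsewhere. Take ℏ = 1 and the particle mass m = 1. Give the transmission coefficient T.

Since E < V_b the interior solution is evanescent with decay constant κ = √(2m(V_b − E))/ℏ = 2.963.
κL = 2.942, sinh(κL) = 9.454.
The exact tunnelling result is T⁻¹ = 1 + V_b² sinh²(κL) / [4E(V_b − E)] = 135.5, so T = 0.00738.

T = 0.00738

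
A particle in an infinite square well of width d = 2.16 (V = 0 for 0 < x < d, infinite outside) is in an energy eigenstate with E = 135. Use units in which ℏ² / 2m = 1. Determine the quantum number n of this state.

n = 8

For an infinite well E_n = n²π²ℏ²/(2md²), so n = (d/πℏ)√(2mE).
n = (2.16/π) × √(2 × 0.5 × 135) = 7.989 → n = 8.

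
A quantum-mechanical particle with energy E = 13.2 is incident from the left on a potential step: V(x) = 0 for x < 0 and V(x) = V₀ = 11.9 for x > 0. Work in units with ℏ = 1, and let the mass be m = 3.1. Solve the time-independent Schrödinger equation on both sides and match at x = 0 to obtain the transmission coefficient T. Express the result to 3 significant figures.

The wavenumbers are k₁ = √(2mE)/ℏ = 9.047 on the left and k₂ = √(2m(E − V₀))/ℏ = 2.839 on the right.
Matching ψ and ψ′ at x = 0 gives r = (k₁ − k₂)/(k₁ + k₂), so R = r² = 0.2728 and T = 1 − R = 0.7272.

T = 0.727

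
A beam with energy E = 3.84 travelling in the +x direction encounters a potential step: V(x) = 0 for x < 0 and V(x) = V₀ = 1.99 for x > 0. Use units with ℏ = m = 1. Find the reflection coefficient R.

On each side the TISE gives plane waves with k = √(2m(E − V))/ℏ: k₁ = √(2·1·3.84) = 2.771, k₂ = √(2·1·1.85) = 1.924.
Continuity of ψ and ψ′ at the step yields the reflection amplitude r = (k₁ − k₂)/(k₁ + k₂) = 0.1806; thus R = |r|² = 0.03261, T = 0.9674.

R = 0.0326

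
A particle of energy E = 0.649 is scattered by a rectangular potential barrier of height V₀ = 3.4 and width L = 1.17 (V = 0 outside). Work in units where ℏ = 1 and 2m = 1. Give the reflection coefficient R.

R = 0.950

Since E < V₀ the interior solution is evanescent with decay constant κ = √(2m(V₀ − E))/ℏ = 1.659.
κL = 1.941, sinh(κL) = 3.410.
Matching ψ, ψ′ at both faces gives T = [1 + V₀² sinh²(κL) / (4E(V₀ − E))]⁻¹ = 1/19.82 = 0.0505.
R = 1 − T = 0.950.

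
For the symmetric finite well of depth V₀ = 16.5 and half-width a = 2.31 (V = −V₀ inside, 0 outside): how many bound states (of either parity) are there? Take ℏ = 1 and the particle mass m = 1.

N = 9

Define the well-strength parameter z₀ = (a/ℏ)√(2mV₀) = 2.31 × √(2·1·16.5) = 13.27.
The even/odd transcendental equations gain one root per π/2 in z₀, giving N = 1 + ⌊2z₀/π⌋ = 1 + ⌊8.448⌋ = 9.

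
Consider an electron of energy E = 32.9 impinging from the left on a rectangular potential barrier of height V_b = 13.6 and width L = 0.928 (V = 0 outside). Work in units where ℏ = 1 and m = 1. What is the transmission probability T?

T = 0.982

E > V_b: inside the barrier k₂ = √(2m(E − V_b))/ℏ = 6.213, k₂L = 5.766.
T = [1 + V_b² sin²(k₂L) / (4E(E − V_b))]⁻¹ = 1/1.018 = 0.982.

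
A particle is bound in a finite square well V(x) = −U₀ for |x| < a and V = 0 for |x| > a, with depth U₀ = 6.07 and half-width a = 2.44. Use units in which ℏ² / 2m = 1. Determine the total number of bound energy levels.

Define the well-strength parameter z₀ = (a/ℏ)√(2mU₀) = 2.44 × √(2·0.5·6.07) = 6.012.
A new bound state (alternating even/odd) appears each time z₀ passes a multiple of π/2, so N = ⌊2z₀/π⌋ + 1 = ⌊3.827⌋ + 1 = 4.

N = 4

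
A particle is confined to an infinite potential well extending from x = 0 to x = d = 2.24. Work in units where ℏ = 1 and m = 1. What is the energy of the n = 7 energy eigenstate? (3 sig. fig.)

E = 48.2

Requiring ψ(0) = ψ(d) = 0 quantises k = nπ/d, hence E_n = ℏ²k²/2m = n²π²ℏ²/(2md²).
E_7 = 7² × π² / (2 × 1 × 2.24²) = 48.19.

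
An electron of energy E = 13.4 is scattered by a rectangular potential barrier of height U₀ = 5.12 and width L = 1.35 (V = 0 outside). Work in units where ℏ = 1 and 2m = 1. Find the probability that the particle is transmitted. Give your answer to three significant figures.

T = 0.974

Above the barrier the interior wavenumber is k₂ = √(2m(E − U₀))/ℏ = 2.877, giving phase k₂L = 3.885.
Matching at both interfaces gives T⁻¹ = 1 + U₀² sin²(k₂L) / [4E(E − U₀)] = 1.027, hence T = 0.974.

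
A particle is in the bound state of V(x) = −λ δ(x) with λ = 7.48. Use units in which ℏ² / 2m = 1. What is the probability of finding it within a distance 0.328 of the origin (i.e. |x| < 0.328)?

P = 0.914

The normalised bound state is ψ = √κ e^{−κ|x|} with κ = mλ/ℏ² = 3.740.
P(|x| < d) = ∫_{−d}^{d} κ e^{−2κ|x|} dx = 1 − e^{−2κd} = 1 − e^{−2.453} = 0.9140.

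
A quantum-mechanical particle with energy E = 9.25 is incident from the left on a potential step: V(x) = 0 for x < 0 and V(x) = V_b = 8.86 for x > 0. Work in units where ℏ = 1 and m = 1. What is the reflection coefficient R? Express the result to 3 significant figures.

The wavenumbers are k₁ = √(2mE)/ℏ = 4.301 on the left and k₂ = √(2m(E − V_b))/ℏ = 0.8832 on the right.
Matching ψ and ψ′ at x = 0 gives r = (k₁ − k₂)/(k₁ + k₂), so R = r² = 0.4347 and T = 1 − R = 0.5653.

R = 0.435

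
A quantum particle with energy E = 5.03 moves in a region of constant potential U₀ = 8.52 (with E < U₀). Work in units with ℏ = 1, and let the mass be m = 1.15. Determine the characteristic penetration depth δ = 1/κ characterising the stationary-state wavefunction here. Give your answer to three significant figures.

δ = 0.353

Since E < U₀ the TISE in this region is ψ'' = κ²ψ with κ = √(2m(U₀ − E))/ℏ.
κ = √(2 × 1.15 × 3.49) = 2.833. The penetration depth is δ = 1/κ = 0.353.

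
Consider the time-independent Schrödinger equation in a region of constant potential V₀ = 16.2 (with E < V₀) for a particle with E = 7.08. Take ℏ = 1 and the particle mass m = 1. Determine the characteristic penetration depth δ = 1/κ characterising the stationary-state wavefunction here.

Since E < V₀ the TISE in this region is ψ'' = κ²ψ with κ = √(2m(V₀ − E))/ℏ.
κ = √(2 × 1 × 9.12) = 4.271. The penetration depth is δ = 1/κ = 0.234.

δ = 0.234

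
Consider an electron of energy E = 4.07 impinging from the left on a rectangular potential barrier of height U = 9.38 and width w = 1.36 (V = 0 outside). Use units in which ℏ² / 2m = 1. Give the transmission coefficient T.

Since E < U the interior solution is evanescent with decay constant κ = √(2m(U − E))/ℏ = 2.304.
κw = 3.134, sinh(κw) = 11.46.
The exact tunnelling result is T⁻¹ = 1 + U² sinh²(κw) / [4E(U − E)] = 134.7, so T = 0.00743.

T = 0.00743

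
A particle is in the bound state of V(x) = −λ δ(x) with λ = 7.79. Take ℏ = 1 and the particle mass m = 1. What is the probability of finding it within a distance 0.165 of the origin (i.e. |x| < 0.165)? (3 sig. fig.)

The normalised bound state is ψ = √κ e^{−κ|x|} with κ = mλ/ℏ² = 7.790.
P(|x| < d) = ∫_{−d}^{d} κ e^{−2κ|x|} dx = 1 − e^{−2κd} = 1 − e^{−2.571} = 0.9235.

P = 0.924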